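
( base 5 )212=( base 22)2D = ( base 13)45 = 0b111001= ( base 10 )57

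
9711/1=9711 = 9711.00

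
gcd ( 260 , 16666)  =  26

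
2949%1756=1193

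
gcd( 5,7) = 1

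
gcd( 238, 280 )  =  14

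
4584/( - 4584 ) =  - 1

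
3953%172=169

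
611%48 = 35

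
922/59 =922/59 =15.63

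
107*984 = 105288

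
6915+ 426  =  7341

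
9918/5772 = 1653/962= 1.72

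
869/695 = 1+174/695 = 1.25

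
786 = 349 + 437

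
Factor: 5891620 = 2^2*5^1*7^1 * 42083^1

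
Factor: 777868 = 2^2*7^1 * 13^1 * 2137^1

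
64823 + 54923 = 119746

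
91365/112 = 815 + 85/112 = 815.76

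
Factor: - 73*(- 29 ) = 2117  =  29^1*73^1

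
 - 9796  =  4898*( - 2)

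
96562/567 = 170+172/567 = 170.30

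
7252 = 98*74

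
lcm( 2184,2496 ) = 17472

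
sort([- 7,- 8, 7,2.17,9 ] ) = [ - 8, - 7, 2.17 , 7, 9] 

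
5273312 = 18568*284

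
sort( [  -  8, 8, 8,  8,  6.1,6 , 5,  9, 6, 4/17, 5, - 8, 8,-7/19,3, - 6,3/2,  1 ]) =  [-8, - 8,  -  6, - 7/19 , 4/17, 1, 3/2,3,5,5, 6, 6, 6.1,  8,8,8,  8,9]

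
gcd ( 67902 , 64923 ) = 3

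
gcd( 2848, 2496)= 32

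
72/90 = 4/5 = 0.80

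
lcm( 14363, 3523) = 186719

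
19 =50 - 31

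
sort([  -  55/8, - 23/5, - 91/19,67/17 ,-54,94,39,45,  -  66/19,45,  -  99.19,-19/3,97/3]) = [-99.19,-54, - 55/8, - 19/3, - 91/19, - 23/5, - 66/19 , 67/17 , 97/3, 39,  45,  45, 94]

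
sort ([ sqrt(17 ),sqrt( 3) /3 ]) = [sqrt( 3 ) /3,sqrt( 17) ]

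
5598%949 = 853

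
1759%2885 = 1759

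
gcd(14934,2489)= 2489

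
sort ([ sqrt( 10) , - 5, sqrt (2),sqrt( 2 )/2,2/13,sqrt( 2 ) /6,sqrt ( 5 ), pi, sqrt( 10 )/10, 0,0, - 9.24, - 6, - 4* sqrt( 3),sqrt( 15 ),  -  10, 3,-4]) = [ - 10, - 9.24, - 4*sqrt( 3), - 6, - 5, - 4, 0,0,2/13,sqrt( 2)/6, sqrt( 10)/10,sqrt( 2) /2, sqrt( 2 )  ,  sqrt(5),3, pi, sqrt( 10 ),sqrt( 15 )] 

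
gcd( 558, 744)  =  186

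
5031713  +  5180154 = 10211867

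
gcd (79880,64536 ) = 8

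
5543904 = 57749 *96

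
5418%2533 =352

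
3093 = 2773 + 320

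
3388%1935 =1453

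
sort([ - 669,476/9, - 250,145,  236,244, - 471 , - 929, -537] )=[ - 929, - 669, - 537, -471, - 250, 476/9, 145, 236,  244]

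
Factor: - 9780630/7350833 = -2^1  *3^1*5^1*7^( - 3)*19^1*29^( - 1)*739^(  -  1 )*17159^1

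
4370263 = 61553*71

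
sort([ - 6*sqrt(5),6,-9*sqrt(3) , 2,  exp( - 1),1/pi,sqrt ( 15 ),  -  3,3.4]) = [ - 9*sqrt(3),-6 * sqrt(5 ), - 3,1/pi,  exp(-1),2,3.4,sqrt(15), 6 ] 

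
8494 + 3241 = 11735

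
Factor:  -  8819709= - 3^1 * 379^1*7757^1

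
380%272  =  108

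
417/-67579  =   - 417/67579  =  - 0.01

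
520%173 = 1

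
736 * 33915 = 24961440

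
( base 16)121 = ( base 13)193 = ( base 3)101201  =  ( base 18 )g1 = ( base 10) 289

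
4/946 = 2/473 = 0.00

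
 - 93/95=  - 93/95 = - 0.98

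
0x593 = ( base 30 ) 1hh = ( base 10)1427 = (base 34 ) 17X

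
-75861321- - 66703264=  -  9158057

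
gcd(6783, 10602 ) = 57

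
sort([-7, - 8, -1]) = [ - 8, - 7 , -1 ] 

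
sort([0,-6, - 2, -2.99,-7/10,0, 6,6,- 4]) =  [- 6 ,  -  4, - 2.99,-2, - 7/10,0,  0,  6 , 6 ]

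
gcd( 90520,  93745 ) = 5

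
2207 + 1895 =4102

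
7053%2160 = 573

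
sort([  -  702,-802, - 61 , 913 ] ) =[ - 802,  -  702, - 61,913] 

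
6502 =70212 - 63710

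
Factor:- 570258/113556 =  - 95043/18926 = -  2^( - 1)*3^1*13^1 * 2437^1 * 9463^( - 1)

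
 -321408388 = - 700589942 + 379181554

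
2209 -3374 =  - 1165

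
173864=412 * 422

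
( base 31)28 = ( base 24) 2M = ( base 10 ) 70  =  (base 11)64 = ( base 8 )106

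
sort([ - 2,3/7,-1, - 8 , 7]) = [ - 8, - 2 , - 1,3/7,7]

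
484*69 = 33396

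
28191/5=28191/5 = 5638.20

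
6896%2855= 1186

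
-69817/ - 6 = 69817/6 = 11636.17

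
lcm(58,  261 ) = 522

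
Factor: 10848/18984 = 4/7= 2^2*7^( - 1)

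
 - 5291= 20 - 5311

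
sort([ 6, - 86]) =[ - 86,6 ] 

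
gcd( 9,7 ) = 1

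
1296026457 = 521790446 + 774236011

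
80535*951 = 76588785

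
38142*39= 1487538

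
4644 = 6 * 774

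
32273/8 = 4034 + 1/8 = 4034.12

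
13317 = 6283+7034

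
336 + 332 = 668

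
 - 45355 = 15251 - 60606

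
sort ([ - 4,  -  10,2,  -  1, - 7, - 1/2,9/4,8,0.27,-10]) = [ - 10, - 10, - 7, - 4, - 1, - 1/2 , 0.27,2,9/4,8]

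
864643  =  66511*13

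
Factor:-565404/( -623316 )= 7^1*53^1*409^( - 1) = 371/409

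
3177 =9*353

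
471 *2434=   1146414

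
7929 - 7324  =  605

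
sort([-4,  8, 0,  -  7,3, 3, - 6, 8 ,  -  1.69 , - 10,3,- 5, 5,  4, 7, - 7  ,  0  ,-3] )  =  [-10, - 7, - 7 , - 6, -5, -4 , - 3 ,-1.69, 0, 0,3,3, 3 , 4 , 5, 7,8, 8] 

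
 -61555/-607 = 101  +  248/607 = 101.41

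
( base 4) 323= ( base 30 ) 1T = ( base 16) 3B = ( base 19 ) 32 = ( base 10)59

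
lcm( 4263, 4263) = 4263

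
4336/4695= 4336/4695= 0.92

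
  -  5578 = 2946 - 8524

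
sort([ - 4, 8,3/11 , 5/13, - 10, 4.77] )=[ - 10, - 4, 3/11, 5/13,  4.77,8] 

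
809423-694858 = 114565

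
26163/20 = 26163/20 = 1308.15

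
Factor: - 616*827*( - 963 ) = 2^3 *3^2 * 7^1*11^1*107^1 *827^1 = 490583016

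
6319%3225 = 3094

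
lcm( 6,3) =6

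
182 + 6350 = 6532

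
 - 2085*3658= - 7626930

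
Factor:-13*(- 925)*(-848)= - 10197200 = - 2^4*5^2*13^1 * 37^1 *53^1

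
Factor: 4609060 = 2^2 *5^1*230453^1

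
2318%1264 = 1054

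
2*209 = 418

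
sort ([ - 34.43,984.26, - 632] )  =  [-632, - 34.43, 984.26]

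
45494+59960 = 105454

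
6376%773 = 192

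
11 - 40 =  - 29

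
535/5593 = 535/5593 = 0.10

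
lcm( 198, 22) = 198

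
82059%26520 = 2499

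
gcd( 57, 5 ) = 1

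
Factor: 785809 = 785809^1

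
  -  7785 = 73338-81123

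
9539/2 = 4769 + 1/2 = 4769.50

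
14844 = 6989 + 7855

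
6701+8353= 15054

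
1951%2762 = 1951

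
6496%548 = 468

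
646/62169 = 38/3657 = 0.01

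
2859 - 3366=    - 507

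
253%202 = 51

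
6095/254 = 23+253/254 = 24.00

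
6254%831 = 437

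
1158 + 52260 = 53418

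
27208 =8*3401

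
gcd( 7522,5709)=1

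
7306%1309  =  761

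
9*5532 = 49788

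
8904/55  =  161 + 49/55 = 161.89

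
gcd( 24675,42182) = 7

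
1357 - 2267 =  - 910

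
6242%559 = 93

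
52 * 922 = 47944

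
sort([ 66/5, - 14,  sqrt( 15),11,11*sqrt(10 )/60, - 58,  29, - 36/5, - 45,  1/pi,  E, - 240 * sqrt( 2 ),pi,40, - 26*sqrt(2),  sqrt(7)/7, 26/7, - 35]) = [ - 240*sqrt(2), - 58,  -  45,  -  26*sqrt( 2), - 35,- 14, - 36/5,1/pi, sqrt( 7)/7,  11*sqrt(10)/60,E, pi, 26/7, sqrt( 15), 11, 66/5, 29,40]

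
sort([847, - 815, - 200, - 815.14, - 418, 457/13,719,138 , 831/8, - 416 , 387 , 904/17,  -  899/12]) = [ - 815.14 , - 815, - 418, - 416, - 200,- 899/12, 457/13, 904/17, 831/8,138, 387, 719, 847]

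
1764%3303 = 1764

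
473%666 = 473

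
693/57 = 12 + 3/19 = 12.16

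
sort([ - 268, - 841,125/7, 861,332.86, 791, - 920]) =[ - 920, - 841, - 268,125/7,332.86, 791, 861]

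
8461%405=361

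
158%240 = 158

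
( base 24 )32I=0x702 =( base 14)922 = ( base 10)1794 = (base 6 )12150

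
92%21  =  8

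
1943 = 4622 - 2679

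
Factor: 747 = 3^2* 83^1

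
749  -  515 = 234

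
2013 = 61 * 33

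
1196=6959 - 5763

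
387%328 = 59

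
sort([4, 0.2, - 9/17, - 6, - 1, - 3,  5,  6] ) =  [ - 6, - 3, -1, - 9/17, 0.2, 4,5,  6]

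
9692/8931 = 1 + 761/8931 = 1.09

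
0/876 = 0 = 0.00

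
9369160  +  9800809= 19169969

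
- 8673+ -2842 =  - 11515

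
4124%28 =8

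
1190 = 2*595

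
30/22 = 15/11 =1.36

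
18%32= 18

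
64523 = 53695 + 10828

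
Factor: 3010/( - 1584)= - 2^( - 3 )*3^( - 2) * 5^1 * 7^1*11^( - 1) * 43^1 = - 1505/792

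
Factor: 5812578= 2^1*3^2 * 322921^1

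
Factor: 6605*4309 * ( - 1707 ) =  - 48582833115 = - 3^1 * 5^1 * 31^1*139^1 *569^1*1321^1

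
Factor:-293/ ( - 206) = 2^(-1)*103^( - 1)*293^1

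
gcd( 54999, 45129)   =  21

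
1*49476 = 49476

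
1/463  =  1/463 = 0.00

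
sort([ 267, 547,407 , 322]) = [267  ,  322, 407,547]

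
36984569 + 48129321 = 85113890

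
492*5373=2643516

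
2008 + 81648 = 83656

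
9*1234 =11106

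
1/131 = 1/131  =  0.01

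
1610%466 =212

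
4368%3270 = 1098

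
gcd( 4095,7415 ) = 5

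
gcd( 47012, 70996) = 4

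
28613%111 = 86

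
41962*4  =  167848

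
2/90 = 1/45 = 0.02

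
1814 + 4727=6541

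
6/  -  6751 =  - 1 + 6745/6751=-  0.00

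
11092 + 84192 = 95284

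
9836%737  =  255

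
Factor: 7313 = 71^1*103^1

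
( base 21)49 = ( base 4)1131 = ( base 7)162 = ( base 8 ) 135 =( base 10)93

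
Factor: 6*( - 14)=-84 = -2^2*3^1*7^1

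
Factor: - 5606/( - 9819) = 2^1*3^( - 2)* 1091^ ( - 1 )*2803^1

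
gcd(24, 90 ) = 6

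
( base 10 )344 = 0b101011000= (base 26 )d6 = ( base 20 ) h4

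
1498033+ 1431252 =2929285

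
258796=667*388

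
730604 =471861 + 258743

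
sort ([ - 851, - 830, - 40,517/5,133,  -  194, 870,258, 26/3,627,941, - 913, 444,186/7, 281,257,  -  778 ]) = [-913, - 851, - 830, - 778,-194, - 40,26/3,  186/7,517/5, 133 , 257, 258,281, 444,627,870, 941]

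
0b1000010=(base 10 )66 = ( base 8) 102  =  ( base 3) 2110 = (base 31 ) 24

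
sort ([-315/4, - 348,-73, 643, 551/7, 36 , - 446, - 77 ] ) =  [-446,-348, - 315/4, -77, -73, 36,551/7,643] 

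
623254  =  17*36662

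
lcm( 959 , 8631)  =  8631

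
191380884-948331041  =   - 756950157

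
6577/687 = 9+394/687 = 9.57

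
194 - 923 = -729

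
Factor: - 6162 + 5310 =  - 852=- 2^2*3^1*71^1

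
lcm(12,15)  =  60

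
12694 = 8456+4238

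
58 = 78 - 20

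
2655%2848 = 2655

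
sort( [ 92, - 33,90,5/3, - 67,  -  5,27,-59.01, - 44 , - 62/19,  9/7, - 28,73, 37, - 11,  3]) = [ - 67, - 59.01, - 44,-33, - 28, - 11, - 5 , - 62/19,9/7,5/3,3 , 27,37,  73, 90,92 ]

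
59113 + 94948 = 154061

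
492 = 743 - 251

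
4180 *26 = 108680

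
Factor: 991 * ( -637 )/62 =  - 2^(  -  1 )*7^2*13^1* 31^( - 1)*991^1 = - 631267/62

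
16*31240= 499840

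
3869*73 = 282437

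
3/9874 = 3/9874 =0.00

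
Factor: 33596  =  2^2*37^1 * 227^1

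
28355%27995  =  360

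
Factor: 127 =127^1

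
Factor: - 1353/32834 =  - 2^( - 1) * 3^1*11^1 * 41^1 * 16417^( - 1 ) 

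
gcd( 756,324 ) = 108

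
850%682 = 168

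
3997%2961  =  1036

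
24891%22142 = 2749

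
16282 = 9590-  - 6692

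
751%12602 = 751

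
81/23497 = 81/23497 = 0.00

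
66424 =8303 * 8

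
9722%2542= 2096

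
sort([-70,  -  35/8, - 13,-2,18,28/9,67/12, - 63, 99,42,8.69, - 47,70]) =[ - 70, -63,- 47,-13,-35/8, - 2, 28/9, 67/12 , 8.69,18, 42,70,99]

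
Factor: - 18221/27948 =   -  2^( - 2)*3^( - 1 )*7^1 * 17^(  -  1)*19^1 = - 133/204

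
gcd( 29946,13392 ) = 186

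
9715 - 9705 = 10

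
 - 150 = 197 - 347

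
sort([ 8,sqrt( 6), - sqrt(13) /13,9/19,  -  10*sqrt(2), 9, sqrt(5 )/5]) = [  -  10*sqrt(2 ), - sqrt(13)/13, sqrt(5)/5,  9/19,sqrt (6 ), 8,9]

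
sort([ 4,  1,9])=[1,4, 9 ]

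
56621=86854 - 30233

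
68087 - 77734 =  - 9647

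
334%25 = 9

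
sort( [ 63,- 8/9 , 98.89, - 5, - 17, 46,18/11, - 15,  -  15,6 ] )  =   [ - 17, -15, - 15,-5,- 8/9, 18/11, 6,46, 63,98.89] 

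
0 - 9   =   - 9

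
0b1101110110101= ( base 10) 7093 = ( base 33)6GV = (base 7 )26452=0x1bb5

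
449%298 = 151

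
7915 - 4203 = 3712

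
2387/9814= 341/1402 = 0.24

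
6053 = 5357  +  696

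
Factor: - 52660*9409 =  - 495477940  =  -2^2*5^1*97^2*2633^1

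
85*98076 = 8336460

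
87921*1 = 87921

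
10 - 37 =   -  27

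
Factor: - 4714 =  - 2^1 * 2357^1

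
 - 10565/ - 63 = 10565/63= 167.70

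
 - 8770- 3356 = -12126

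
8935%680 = 95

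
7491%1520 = 1411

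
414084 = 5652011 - 5237927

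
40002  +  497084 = 537086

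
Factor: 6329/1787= 1787^( - 1)*6329^1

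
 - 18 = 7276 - 7294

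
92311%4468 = 2951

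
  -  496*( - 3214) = 1594144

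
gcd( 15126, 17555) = 1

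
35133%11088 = 1869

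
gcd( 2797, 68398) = 1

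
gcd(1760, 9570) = 110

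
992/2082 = 496/1041 = 0.48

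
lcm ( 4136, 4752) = 223344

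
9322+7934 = 17256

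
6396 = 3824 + 2572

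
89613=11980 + 77633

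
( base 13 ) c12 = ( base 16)7FB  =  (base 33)1SU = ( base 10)2043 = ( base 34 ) 1Q3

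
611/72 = 611/72 = 8.49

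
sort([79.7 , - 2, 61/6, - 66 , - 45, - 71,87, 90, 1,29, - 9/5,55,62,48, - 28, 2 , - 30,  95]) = [ - 71 , - 66,- 45,-30, - 28, - 2,-9/5, 1, 2, 61/6, 29, 48,55, 62, 79.7,87, 90, 95]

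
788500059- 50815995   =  737684064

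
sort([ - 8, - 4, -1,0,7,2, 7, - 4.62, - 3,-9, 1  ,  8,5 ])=[ - 9, - 8, - 4.62, - 4, - 3,-1, 0, 1, 2,  5 , 7 , 7,8] 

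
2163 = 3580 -1417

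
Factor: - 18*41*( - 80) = 59040  =  2^5*3^2*5^1*41^1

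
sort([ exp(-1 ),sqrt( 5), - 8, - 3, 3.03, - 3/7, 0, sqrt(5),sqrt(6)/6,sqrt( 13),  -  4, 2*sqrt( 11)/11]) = [- 8, - 4, - 3, - 3/7, 0, exp( - 1 ), sqrt (6 ) /6, 2 *sqrt( 11 ) /11, sqrt ( 5), sqrt( 5),3.03 , sqrt( 13)] 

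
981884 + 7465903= 8447787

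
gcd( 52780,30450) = 2030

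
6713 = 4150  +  2563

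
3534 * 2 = 7068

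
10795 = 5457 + 5338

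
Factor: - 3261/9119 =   -  3^1*11^( - 1)*829^ (-1) * 1087^1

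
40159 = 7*5737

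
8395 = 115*73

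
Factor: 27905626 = 2^1*7^1*1993259^1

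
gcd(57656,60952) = 8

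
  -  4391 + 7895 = 3504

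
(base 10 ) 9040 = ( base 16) 2350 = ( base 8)21520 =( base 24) fgg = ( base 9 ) 13354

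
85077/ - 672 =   -  127 + 89/224= - 126.60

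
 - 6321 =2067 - 8388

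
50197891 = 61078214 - 10880323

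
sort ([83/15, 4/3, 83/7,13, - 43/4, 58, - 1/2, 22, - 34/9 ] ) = [ - 43/4 , - 34/9, - 1/2, 4/3, 83/15  ,  83/7,13,22, 58 ]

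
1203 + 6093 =7296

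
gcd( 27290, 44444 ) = 2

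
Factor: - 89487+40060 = - 49427 = - 7^1*23^1*307^1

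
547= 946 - 399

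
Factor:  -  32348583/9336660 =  - 2^( - 2)*3^1 *5^( - 1)*19^1 * 61^( - 1 )*101^1*1873^1 * 2551^( - 1 ) =- 10782861/3112220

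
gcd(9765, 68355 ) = 9765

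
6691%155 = 26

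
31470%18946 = 12524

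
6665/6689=6665/6689 = 1.00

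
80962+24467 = 105429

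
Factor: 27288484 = 2^2*19^1*157^1*2287^1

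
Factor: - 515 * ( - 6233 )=3209995 = 5^1*23^1 * 103^1*271^1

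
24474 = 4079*6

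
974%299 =77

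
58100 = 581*100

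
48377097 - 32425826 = 15951271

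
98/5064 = 49/2532 = 0.02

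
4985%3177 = 1808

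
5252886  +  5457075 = 10709961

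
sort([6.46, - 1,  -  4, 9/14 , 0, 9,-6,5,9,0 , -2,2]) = [ - 6, - 4, - 2, - 1,  0, 0 , 9/14,2, 5, 6.46, 9,9 ]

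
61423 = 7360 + 54063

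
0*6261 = 0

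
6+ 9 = 15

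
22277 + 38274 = 60551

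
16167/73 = 16167/73 = 221.47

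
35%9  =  8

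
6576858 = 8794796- 2217938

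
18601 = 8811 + 9790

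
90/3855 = 6/257 = 0.02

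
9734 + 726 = 10460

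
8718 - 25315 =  -16597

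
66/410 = 33/205 =0.16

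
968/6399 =968/6399= 0.15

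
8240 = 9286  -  1046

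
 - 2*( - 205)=410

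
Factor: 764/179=2^2*179^( - 1)*191^1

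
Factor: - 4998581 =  -7^1 * 241^1*2963^1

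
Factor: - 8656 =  - 2^4*541^1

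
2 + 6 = 8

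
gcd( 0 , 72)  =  72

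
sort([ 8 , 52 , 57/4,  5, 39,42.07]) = [5,8,57/4,39,42.07,52]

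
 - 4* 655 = -2620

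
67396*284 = 19140464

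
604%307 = 297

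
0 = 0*68970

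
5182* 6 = 31092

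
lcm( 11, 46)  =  506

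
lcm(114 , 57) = 114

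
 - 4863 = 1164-6027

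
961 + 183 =1144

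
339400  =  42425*8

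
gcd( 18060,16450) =70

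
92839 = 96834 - 3995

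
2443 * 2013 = 4917759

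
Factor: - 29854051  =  - 433^1*68947^1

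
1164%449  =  266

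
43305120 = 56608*765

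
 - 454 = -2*227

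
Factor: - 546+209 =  - 337=- 337^1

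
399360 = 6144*65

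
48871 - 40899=7972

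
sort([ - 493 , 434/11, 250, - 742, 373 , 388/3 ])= [ - 742, - 493, 434/11, 388/3,250, 373 ]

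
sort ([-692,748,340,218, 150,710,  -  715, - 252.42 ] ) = [-715,-692, - 252.42,150,218,340, 710,748]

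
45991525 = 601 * 76525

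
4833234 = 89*54306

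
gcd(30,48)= 6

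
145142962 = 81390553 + 63752409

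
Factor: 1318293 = 3^2*146477^1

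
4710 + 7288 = 11998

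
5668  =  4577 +1091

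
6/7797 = 2/2599  =  0.00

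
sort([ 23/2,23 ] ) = [23/2, 23]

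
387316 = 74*5234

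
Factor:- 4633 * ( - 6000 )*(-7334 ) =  - 203870532000= -  2^5 *3^1 *5^3 * 19^1*41^1*113^1*193^1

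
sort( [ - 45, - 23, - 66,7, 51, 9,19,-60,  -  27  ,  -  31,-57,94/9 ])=[  -  66, - 60 , - 57,-45,  -  31, - 27,-23,7,9,94/9, 19, 51 ] 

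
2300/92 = 25  =  25.00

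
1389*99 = 137511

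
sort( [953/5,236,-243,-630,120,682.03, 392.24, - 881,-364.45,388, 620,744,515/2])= [-881,  -  630,-364.45,-243,120, 953/5 , 236,515/2,388, 392.24, 620,682.03 , 744] 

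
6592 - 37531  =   - 30939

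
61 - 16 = 45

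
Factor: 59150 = 2^1 *5^2*7^1*13^2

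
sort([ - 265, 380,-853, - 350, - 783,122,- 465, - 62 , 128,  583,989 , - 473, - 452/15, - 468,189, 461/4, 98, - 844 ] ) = [ - 853, - 844, - 783, - 473,- 468, - 465,-350, - 265, - 62, - 452/15,  98, 461/4,122,  128, 189, 380, 583, 989]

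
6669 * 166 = 1107054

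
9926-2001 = 7925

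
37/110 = 37/110 = 0.34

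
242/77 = 22/7 = 3.14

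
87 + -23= 64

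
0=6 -6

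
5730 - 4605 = 1125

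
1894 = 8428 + - 6534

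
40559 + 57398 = 97957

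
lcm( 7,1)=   7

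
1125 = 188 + 937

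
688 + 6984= 7672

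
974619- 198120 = 776499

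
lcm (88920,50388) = 1511640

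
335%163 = 9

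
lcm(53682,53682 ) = 53682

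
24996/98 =255 + 3/49  =  255.06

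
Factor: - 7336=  - 2^3*7^1*131^1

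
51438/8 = 25719/4 = 6429.75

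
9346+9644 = 18990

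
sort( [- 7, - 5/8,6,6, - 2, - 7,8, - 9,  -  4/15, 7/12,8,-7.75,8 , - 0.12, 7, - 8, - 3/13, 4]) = [ - 9,-8, - 7.75,  -  7, - 7,-2,-5/8, - 4/15, - 3/13, - 0.12, 7/12,4,6, 6, 7,  8, 8, 8 ] 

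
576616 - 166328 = 410288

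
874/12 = 437/6 = 72.83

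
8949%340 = 109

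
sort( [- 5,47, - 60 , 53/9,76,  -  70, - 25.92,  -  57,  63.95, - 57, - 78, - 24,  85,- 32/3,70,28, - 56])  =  [ - 78, - 70, - 60,-57, - 57,  -  56, - 25.92, - 24, - 32/3, - 5,53/9,28  ,  47,63.95, 70,76 , 85] 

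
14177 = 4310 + 9867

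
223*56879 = 12684017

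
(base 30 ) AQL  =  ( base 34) 8G9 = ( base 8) 23111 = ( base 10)9801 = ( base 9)14400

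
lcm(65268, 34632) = 1696968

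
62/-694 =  - 1 + 316/347 = - 0.09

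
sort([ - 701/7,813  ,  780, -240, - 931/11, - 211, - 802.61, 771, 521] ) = [  -  802.61, - 240, - 211,-701/7, - 931/11,521 , 771, 780,813 ] 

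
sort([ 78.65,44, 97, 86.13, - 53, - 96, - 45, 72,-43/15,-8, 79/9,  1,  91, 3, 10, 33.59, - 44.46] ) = [ - 96, - 53,  -  45,  -  44.46, - 8, - 43/15, 1, 3,79/9, 10, 33.59, 44, 72,  78.65, 86.13,91, 97] 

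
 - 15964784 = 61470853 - 77435637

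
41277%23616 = 17661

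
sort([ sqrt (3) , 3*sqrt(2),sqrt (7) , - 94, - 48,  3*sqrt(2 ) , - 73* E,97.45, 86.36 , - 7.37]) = [-73*E, - 94, - 48, - 7.37,sqrt(3),sqrt( 7), 3 * sqrt( 2), 3*sqrt(2 ),86.36, 97.45 ] 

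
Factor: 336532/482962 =168266/241481 =2^1*7^2*17^1*101^1*113^( - 1)*2137^(  -  1)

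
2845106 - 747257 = 2097849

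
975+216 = 1191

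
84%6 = 0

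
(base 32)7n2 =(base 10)7906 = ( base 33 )78j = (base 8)17342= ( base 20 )jf6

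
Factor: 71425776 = 2^4 * 3^1*443^1*3359^1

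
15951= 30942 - 14991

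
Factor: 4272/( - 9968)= - 3/7 =- 3^1*7^( - 1)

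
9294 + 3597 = 12891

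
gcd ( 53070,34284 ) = 6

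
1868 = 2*934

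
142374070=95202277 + 47171793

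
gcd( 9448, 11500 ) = 4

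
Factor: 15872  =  2^9*31^1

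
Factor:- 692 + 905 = 3^1*71^1 = 213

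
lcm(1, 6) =6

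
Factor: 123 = 3^1*41^1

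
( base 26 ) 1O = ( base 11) 46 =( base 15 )35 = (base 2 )110010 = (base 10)50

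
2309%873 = 563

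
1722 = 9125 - 7403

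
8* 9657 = 77256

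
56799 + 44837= 101636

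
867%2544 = 867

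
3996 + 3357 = 7353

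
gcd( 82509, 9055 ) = 1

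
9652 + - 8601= 1051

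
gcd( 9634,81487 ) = 1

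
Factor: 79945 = 5^1 * 59^1*271^1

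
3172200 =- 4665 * ( - 680 ) 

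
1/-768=-1 + 767/768 = -0.00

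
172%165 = 7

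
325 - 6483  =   - 6158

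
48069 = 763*63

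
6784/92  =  73  +  17/23 = 73.74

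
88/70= 1+ 9/35= 1.26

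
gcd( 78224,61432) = 8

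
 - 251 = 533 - 784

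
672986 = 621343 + 51643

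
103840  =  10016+93824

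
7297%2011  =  1264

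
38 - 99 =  - 61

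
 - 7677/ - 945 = 853/105 = 8.12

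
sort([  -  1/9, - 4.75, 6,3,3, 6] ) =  [ - 4.75 , -1/9,  3, 3 , 6,6]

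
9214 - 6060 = 3154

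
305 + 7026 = 7331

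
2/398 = 1/199 = 0.01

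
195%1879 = 195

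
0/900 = 0= 0.00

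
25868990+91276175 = 117145165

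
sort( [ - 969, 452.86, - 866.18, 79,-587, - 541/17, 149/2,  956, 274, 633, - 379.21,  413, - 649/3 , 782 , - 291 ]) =[-969,-866.18,-587, - 379.21, - 291, - 649/3, - 541/17,149/2, 79, 274,  413, 452.86, 633,782,956 ] 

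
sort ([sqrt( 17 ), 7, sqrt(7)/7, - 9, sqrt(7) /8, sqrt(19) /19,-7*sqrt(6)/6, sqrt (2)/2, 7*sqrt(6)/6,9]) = [ - 9, - 7*sqrt( 6 )/6, sqrt (19)/19,sqrt( 7 )/8 , sqrt( 7 ) /7,sqrt(2)/2,7*sqrt( 6)/6,sqrt (17 ), 7,9 ] 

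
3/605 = 3/605 = 0.00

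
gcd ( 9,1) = 1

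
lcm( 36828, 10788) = 1068012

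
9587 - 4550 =5037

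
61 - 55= 6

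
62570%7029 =6338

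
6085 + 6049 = 12134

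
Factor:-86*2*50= - 2^3*5^2*43^1 =-8600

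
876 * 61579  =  53943204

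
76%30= 16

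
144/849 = 48/283 = 0.17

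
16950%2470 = 2130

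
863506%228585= 177751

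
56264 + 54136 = 110400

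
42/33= 1 + 3/11 = 1.27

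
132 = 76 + 56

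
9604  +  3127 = 12731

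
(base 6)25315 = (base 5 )110131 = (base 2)111011001111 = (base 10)3791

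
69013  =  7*9859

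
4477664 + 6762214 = 11239878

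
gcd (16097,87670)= 1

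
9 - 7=2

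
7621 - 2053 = 5568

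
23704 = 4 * 5926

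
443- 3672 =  - 3229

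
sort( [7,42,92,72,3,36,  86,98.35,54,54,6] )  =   [3,6, 7,  36,42, 54,54,72, 86,  92, 98.35] 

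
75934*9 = 683406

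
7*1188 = 8316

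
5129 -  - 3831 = 8960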